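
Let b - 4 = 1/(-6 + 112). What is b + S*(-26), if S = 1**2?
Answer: -2331/106 ≈ -21.991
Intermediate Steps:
b = 425/106 (b = 4 + 1/(-6 + 112) = 4 + 1/106 = 425/106 ≈ 4.0094)
S = 1
b + S*(-26) = 425/106 + 1*(-26) = 425/106 - 26 = -2331/106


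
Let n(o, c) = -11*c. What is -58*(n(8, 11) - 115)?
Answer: 13688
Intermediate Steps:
-58*(n(8, 11) - 115) = -58*(-11*11 - 115) = -58*(-121 - 115) = -58*(-236) = 13688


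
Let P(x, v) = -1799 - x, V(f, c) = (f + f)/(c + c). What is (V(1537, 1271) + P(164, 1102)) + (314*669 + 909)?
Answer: 265655789/1271 ≈ 2.0901e+5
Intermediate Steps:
V(f, c) = f/c (V(f, c) = (2*f)/((2*c)) = (2*f)*(1/(2*c)) = f/c)
(V(1537, 1271) + P(164, 1102)) + (314*669 + 909) = (1537/1271 + (-1799 - 1*164)) + (314*669 + 909) = (1537*(1/1271) + (-1799 - 164)) + (210066 + 909) = (1537/1271 - 1963) + 210975 = -2493436/1271 + 210975 = 265655789/1271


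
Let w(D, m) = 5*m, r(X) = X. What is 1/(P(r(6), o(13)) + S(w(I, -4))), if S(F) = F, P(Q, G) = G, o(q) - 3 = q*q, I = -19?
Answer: 1/152 ≈ 0.0065789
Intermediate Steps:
o(q) = 3 + q² (o(q) = 3 + q*q = 3 + q²)
1/(P(r(6), o(13)) + S(w(I, -4))) = 1/((3 + 13²) + 5*(-4)) = 1/((3 + 169) - 20) = 1/(172 - 20) = 1/152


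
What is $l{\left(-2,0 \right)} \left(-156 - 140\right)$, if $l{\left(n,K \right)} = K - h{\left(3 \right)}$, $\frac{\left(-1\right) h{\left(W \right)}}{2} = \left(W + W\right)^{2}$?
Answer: $-21312$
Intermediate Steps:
$h{\left(W \right)} = - 8 W^{2}$ ($h{\left(W \right)} = - 2 \left(W + W\right)^{2} = - 2 \left(2 W\right)^{2} = - 2 \cdot 4 W^{2} = - 8 W^{2}$)
$l{\left(n,K \right)} = 72 + K$ ($l{\left(n,K \right)} = K - - 8 \cdot 3^{2} = K - \left(-8\right) 9 = K - -72 = K + 72 = 72 + K$)
$l{\left(-2,0 \right)} \left(-156 - 140\right) = \left(72 + 0\right) \left(-156 - 140\right) = 72 \left(-296\right) = -21312$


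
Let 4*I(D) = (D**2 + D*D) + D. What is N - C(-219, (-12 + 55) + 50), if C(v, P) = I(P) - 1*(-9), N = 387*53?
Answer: 64617/4 ≈ 16154.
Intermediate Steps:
N = 20511
I(D) = D**2/2 + D/4 (I(D) = ((D**2 + D*D) + D)/4 = ((D**2 + D**2) + D)/4 = (2*D**2 + D)/4 = (D + 2*D**2)/4 = D**2/2 + D/4)
C(v, P) = 9 + P*(1 + 2*P)/4 (C(v, P) = P*(1 + 2*P)/4 - 1*(-9) = P*(1 + 2*P)/4 + 9 = 9 + P*(1 + 2*P)/4)
N - C(-219, (-12 + 55) + 50) = 20511 - (9 + ((-12 + 55) + 50)*(1 + 2*((-12 + 55) + 50))/4) = 20511 - (9 + (43 + 50)*(1 + 2*(43 + 50))/4) = 20511 - (9 + (1/4)*93*(1 + 2*93)) = 20511 - (9 + (1/4)*93*(1 + 186)) = 20511 - (9 + (1/4)*93*187) = 20511 - (9 + 17391/4) = 20511 - 1*17427/4 = 20511 - 17427/4 = 64617/4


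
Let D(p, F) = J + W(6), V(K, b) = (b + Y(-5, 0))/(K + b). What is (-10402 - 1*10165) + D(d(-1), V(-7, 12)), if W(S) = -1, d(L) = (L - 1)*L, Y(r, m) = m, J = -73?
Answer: -20641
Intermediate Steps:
d(L) = L*(-1 + L) (d(L) = (-1 + L)*L = L*(-1 + L))
V(K, b) = b/(K + b) (V(K, b) = (b + 0)/(K + b) = b/(K + b))
D(p, F) = -74 (D(p, F) = -73 - 1 = -74)
(-10402 - 1*10165) + D(d(-1), V(-7, 12)) = (-10402 - 1*10165) - 74 = (-10402 - 10165) - 74 = -20567 - 74 = -20641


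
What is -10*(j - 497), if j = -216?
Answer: 7130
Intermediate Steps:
-10*(j - 497) = -10*(-216 - 497) = -10*(-713) = 7130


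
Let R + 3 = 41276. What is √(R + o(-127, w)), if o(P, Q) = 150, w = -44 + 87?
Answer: √41423 ≈ 203.53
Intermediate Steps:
w = 43
R = 41273 (R = -3 + 41276 = 41273)
√(R + o(-127, w)) = √(41273 + 150) = √41423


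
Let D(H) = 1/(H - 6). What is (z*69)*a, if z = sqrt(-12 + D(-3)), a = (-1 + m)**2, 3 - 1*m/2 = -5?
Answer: 5175*I*sqrt(109) ≈ 54029.0*I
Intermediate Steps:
m = 16 (m = 6 - 2*(-5) = 6 + 10 = 16)
D(H) = 1/(-6 + H)
a = 225 (a = (-1 + 16)**2 = 15**2 = 225)
z = I*sqrt(109)/3 (z = sqrt(-12 + 1/(-6 - 3)) = sqrt(-12 + 1/(-9)) = sqrt(-12 - 1/9) = sqrt(-109/9) = I*sqrt(109)/3 ≈ 3.4801*I)
(z*69)*a = ((I*sqrt(109)/3)*69)*225 = (23*I*sqrt(109))*225 = 5175*I*sqrt(109)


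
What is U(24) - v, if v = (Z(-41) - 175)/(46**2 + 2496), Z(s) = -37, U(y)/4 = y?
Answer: 110741/1153 ≈ 96.046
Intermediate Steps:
U(y) = 4*y
v = -53/1153 (v = (-37 - 175)/(46**2 + 2496) = -212/(2116 + 2496) = -212/4612 = -212*1/4612 = -53/1153 ≈ -0.045967)
U(24) - v = 4*24 - 1*(-53/1153) = 96 + 53/1153 = 110741/1153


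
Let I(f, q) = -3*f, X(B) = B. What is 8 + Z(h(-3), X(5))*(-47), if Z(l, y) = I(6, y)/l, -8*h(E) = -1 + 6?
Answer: -6728/5 ≈ -1345.6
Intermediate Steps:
h(E) = -5/8 (h(E) = -(-1 + 6)/8 = -⅛*5 = -5/8)
Z(l, y) = -18/l (Z(l, y) = (-3*6)/l = -18/l)
8 + Z(h(-3), X(5))*(-47) = 8 - 18/(-5/8)*(-47) = 8 - 18*(-8/5)*(-47) = 8 + (144/5)*(-47) = 8 - 6768/5 = -6728/5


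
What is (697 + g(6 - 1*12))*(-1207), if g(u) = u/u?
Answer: -842486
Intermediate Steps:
g(u) = 1
(697 + g(6 - 1*12))*(-1207) = (697 + 1)*(-1207) = 698*(-1207) = -842486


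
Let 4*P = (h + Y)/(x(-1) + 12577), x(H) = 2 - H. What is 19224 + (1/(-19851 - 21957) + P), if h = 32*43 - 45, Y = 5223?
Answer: 2527707062297/131486160 ≈ 19224.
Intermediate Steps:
h = 1331 (h = 1376 - 45 = 1331)
P = 3277/25160 (P = ((1331 + 5223)/((2 - 1*(-1)) + 12577))/4 = (6554/((2 + 1) + 12577))/4 = (6554/(3 + 12577))/4 = (6554/12580)/4 = (6554*(1/12580))/4 = (¼)*(3277/6290) = 3277/25160 ≈ 0.13025)
19224 + (1/(-19851 - 21957) + P) = 19224 + (1/(-19851 - 21957) + 3277/25160) = 19224 + (1/(-41808) + 3277/25160) = 19224 + (-1/41808 + 3277/25160) = 19224 + 17122457/131486160 = 2527707062297/131486160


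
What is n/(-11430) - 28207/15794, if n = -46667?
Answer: 103663147/45131355 ≈ 2.2969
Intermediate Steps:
n/(-11430) - 28207/15794 = -46667/(-11430) - 28207/15794 = -46667*(-1/11430) - 28207*1/15794 = 46667/11430 - 28207/15794 = 103663147/45131355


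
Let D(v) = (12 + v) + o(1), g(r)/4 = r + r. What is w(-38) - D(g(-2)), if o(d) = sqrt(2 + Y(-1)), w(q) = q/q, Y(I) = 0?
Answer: 5 - sqrt(2) ≈ 3.5858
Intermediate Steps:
g(r) = 8*r (g(r) = 4*(r + r) = 4*(2*r) = 8*r)
w(q) = 1
o(d) = sqrt(2) (o(d) = sqrt(2 + 0) = sqrt(2))
D(v) = 12 + v + sqrt(2) (D(v) = (12 + v) + sqrt(2) = 12 + v + sqrt(2))
w(-38) - D(g(-2)) = 1 - (12 + 8*(-2) + sqrt(2)) = 1 - (12 - 16 + sqrt(2)) = 1 - (-4 + sqrt(2)) = 1 + (4 - sqrt(2)) = 5 - sqrt(2)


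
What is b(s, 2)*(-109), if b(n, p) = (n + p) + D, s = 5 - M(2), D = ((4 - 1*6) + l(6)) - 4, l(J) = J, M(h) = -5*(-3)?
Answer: 872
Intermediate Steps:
M(h) = 15
D = 0 (D = ((4 - 1*6) + 6) - 4 = ((4 - 6) + 6) - 4 = (-2 + 6) - 4 = 4 - 4 = 0)
s = -10 (s = 5 - 1*15 = 5 - 15 = -10)
b(n, p) = n + p (b(n, p) = (n + p) + 0 = n + p)
b(s, 2)*(-109) = (-10 + 2)*(-109) = -8*(-109) = 872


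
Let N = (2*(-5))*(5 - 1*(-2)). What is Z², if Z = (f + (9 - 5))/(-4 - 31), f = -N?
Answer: 5476/1225 ≈ 4.4702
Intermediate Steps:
N = -70 (N = -10*(5 + 2) = -10*7 = -70)
f = 70 (f = -1*(-70) = 70)
Z = -74/35 (Z = (70 + (9 - 5))/(-4 - 31) = (70 + 4)/(-35) = 74*(-1/35) = -74/35 ≈ -2.1143)
Z² = (-74/35)² = 5476/1225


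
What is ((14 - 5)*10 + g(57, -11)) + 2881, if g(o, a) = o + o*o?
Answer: 6277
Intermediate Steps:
g(o, a) = o + o**2
((14 - 5)*10 + g(57, -11)) + 2881 = ((14 - 5)*10 + 57*(1 + 57)) + 2881 = (9*10 + 57*58) + 2881 = (90 + 3306) + 2881 = 3396 + 2881 = 6277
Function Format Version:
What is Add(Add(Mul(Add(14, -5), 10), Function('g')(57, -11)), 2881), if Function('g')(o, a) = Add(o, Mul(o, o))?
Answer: 6277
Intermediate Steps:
Function('g')(o, a) = Add(o, Pow(o, 2))
Add(Add(Mul(Add(14, -5), 10), Function('g')(57, -11)), 2881) = Add(Add(Mul(Add(14, -5), 10), Mul(57, Add(1, 57))), 2881) = Add(Add(Mul(9, 10), Mul(57, 58)), 2881) = Add(Add(90, 3306), 2881) = Add(3396, 2881) = 6277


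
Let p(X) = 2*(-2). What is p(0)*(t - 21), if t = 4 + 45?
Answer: -112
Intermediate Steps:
p(X) = -4
t = 49
p(0)*(t - 21) = -4*(49 - 21) = -4*28 = -112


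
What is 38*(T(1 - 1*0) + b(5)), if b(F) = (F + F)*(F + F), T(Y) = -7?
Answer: 3534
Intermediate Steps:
b(F) = 4*F**2 (b(F) = (2*F)*(2*F) = 4*F**2)
38*(T(1 - 1*0) + b(5)) = 38*(-7 + 4*5**2) = 38*(-7 + 4*25) = 38*(-7 + 100) = 38*93 = 3534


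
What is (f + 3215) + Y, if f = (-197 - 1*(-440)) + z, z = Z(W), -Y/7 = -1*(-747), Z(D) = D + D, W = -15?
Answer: -1801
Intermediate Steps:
Z(D) = 2*D
Y = -5229 (Y = -(-7)*(-747) = -7*747 = -5229)
z = -30 (z = 2*(-15) = -30)
f = 213 (f = (-197 - 1*(-440)) - 30 = (-197 + 440) - 30 = 243 - 30 = 213)
(f + 3215) + Y = (213 + 3215) - 5229 = 3428 - 5229 = -1801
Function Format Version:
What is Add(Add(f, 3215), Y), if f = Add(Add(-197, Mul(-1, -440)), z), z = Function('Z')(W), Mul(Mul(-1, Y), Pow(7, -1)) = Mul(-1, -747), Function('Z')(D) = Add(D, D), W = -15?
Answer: -1801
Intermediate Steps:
Function('Z')(D) = Mul(2, D)
Y = -5229 (Y = Mul(-7, Mul(-1, -747)) = Mul(-7, 747) = -5229)
z = -30 (z = Mul(2, -15) = -30)
f = 213 (f = Add(Add(-197, Mul(-1, -440)), -30) = Add(Add(-197, 440), -30) = Add(243, -30) = 213)
Add(Add(f, 3215), Y) = Add(Add(213, 3215), -5229) = Add(3428, -5229) = -1801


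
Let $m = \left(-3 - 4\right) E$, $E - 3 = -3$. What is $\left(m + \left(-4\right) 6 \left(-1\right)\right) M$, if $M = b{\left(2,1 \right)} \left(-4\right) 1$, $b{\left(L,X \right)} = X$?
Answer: $-96$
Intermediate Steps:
$E = 0$ ($E = 3 - 3 = 0$)
$M = -4$ ($M = 1 \left(-4\right) 1 = \left(-4\right) 1 = -4$)
$m = 0$ ($m = \left(-3 - 4\right) 0 = \left(-7\right) 0 = 0$)
$\left(m + \left(-4\right) 6 \left(-1\right)\right) M = \left(0 + \left(-4\right) 6 \left(-1\right)\right) \left(-4\right) = \left(0 - -24\right) \left(-4\right) = \left(0 + 24\right) \left(-4\right) = 24 \left(-4\right) = -96$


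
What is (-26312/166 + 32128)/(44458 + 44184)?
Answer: 1326734/3678643 ≈ 0.36066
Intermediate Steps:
(-26312/166 + 32128)/(44458 + 44184) = (-26312*1/166 + 32128)/88642 = (-13156/83 + 32128)*(1/88642) = (2653468/83)*(1/88642) = 1326734/3678643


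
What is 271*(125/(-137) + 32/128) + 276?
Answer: 52875/548 ≈ 96.487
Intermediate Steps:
271*(125/(-137) + 32/128) + 276 = 271*(125*(-1/137) + 32*(1/128)) + 276 = 271*(-125/137 + ¼) + 276 = 271*(-363/548) + 276 = -98373/548 + 276 = 52875/548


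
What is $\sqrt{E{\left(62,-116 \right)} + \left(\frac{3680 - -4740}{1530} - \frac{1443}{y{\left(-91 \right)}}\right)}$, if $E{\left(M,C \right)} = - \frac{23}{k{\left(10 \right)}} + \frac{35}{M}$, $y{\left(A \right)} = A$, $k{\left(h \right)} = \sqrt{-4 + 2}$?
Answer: $\frac{\sqrt{10741327702 + 5634010494 i \sqrt{2}}}{22134} \approx 4.961 + 1.6391 i$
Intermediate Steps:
$k{\left(h \right)} = i \sqrt{2}$ ($k{\left(h \right)} = \sqrt{-2} = i \sqrt{2}$)
$E{\left(M,C \right)} = \frac{35}{M} + \frac{23 i \sqrt{2}}{2}$ ($E{\left(M,C \right)} = - \frac{23}{i \sqrt{2}} + \frac{35}{M} = - 23 \left(- \frac{i \sqrt{2}}{2}\right) + \frac{35}{M} = \frac{23 i \sqrt{2}}{2} + \frac{35}{M} = \frac{35}{M} + \frac{23 i \sqrt{2}}{2}$)
$\sqrt{E{\left(62,-116 \right)} + \left(\frac{3680 - -4740}{1530} - \frac{1443}{y{\left(-91 \right)}}\right)} = \sqrt{\left(\frac{35}{62} + \frac{23 i \sqrt{2}}{2}\right) + \left(\frac{3680 - -4740}{1530} - \frac{1443}{-91}\right)} = \sqrt{\left(35 \cdot \frac{1}{62} + \frac{23 i \sqrt{2}}{2}\right) + \left(\left(3680 + 4740\right) \frac{1}{1530} - - \frac{111}{7}\right)} = \sqrt{\left(\frac{35}{62} + \frac{23 i \sqrt{2}}{2}\right) + \left(8420 \cdot \frac{1}{1530} + \frac{111}{7}\right)} = \sqrt{\left(\frac{35}{62} + \frac{23 i \sqrt{2}}{2}\right) + \left(\frac{842}{153} + \frac{111}{7}\right)} = \sqrt{\left(\frac{35}{62} + \frac{23 i \sqrt{2}}{2}\right) + \frac{22877}{1071}} = \sqrt{\frac{1455859}{66402} + \frac{23 i \sqrt{2}}{2}}$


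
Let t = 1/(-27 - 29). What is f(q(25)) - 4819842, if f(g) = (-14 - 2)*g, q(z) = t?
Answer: -33738892/7 ≈ -4.8198e+6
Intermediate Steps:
t = -1/56 (t = 1/(-56) = -1/56 ≈ -0.017857)
q(z) = -1/56
f(g) = -16*g
f(q(25)) - 4819842 = -16*(-1/56) - 4819842 = 2/7 - 4819842 = -33738892/7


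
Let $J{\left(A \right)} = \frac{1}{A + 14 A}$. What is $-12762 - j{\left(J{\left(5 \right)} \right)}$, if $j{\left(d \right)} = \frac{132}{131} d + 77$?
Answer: $- \frac{42047769}{3275} \approx -12839.0$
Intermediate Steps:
$J{\left(A \right)} = \frac{1}{15 A}$
$j{\left(d \right)} = 77 + \frac{132 d}{131}$ ($j{\left(d \right)} = 132 \cdot \frac{1}{131} d + 77 = \frac{132 d}{131} + 77 = 77 + \frac{132 d}{131}$)
$-12762 - j{\left(J{\left(5 \right)} \right)} = -12762 - \left(77 + \frac{132 \frac{1}{15 \cdot 5}}{131}\right) = -12762 - \left(77 + \frac{132 \cdot \frac{1}{15} \cdot \frac{1}{5}}{131}\right) = -12762 - \left(77 + \frac{132}{131} \cdot \frac{1}{75}\right) = -12762 - \left(77 + \frac{44}{3275}\right) = -12762 - \frac{252219}{3275} = - \frac{42047769}{3275}$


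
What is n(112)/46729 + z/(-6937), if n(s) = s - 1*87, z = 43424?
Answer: -2028986671/324159073 ≈ -6.2592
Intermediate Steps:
n(s) = -87 + s (n(s) = s - 87 = -87 + s)
n(112)/46729 + z/(-6937) = (-87 + 112)/46729 + 43424/(-6937) = 25*(1/46729) + 43424*(-1/6937) = 25/46729 - 43424/6937 = -2028986671/324159073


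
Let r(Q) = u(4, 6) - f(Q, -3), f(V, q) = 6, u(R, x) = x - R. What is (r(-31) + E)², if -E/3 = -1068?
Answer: 10240000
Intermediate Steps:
E = 3204 (E = -3*(-1068) = 3204)
r(Q) = -4 (r(Q) = (6 - 1*4) - 1*6 = (6 - 4) - 6 = 2 - 6 = -4)
(r(-31) + E)² = (-4 + 3204)² = 3200² = 10240000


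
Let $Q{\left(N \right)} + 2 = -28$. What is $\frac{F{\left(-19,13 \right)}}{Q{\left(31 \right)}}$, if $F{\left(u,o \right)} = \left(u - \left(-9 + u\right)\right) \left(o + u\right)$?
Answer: $\frac{9}{5} \approx 1.8$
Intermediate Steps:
$Q{\left(N \right)} = -30$ ($Q{\left(N \right)} = -2 - 28 = -30$)
$F{\left(u,o \right)} = 9 o + 9 u$ ($F{\left(u,o \right)} = 9 \left(o + u\right) = 9 o + 9 u$)
$\frac{F{\left(-19,13 \right)}}{Q{\left(31 \right)}} = \frac{9 \cdot 13 + 9 \left(-19\right)}{-30} = \left(117 - 171\right) \left(- \frac{1}{30}\right) = \left(-54\right) \left(- \frac{1}{30}\right) = \frac{9}{5}$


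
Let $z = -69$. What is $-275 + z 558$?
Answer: $-38777$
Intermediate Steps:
$-275 + z 558 = -275 - 38502 = -38777$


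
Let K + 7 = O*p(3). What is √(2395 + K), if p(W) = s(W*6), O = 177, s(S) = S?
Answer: √5574 ≈ 74.659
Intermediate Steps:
p(W) = 6*W (p(W) = W*6 = 6*W)
K = 3179 (K = -7 + 177*(6*3) = -7 + 177*18 = -7 + 3186 = 3179)
√(2395 + K) = √(2395 + 3179) = √5574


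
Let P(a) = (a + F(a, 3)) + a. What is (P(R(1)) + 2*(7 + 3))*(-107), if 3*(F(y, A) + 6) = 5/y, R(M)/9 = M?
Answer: -92983/27 ≈ -3443.8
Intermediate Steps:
R(M) = 9*M
F(y, A) = -6 + 5/(3*y) (F(y, A) = -6 + (5/y)/3 = -6 + 5/(3*y))
P(a) = -6 + 2*a + 5/(3*a) (P(a) = (a + (-6 + 5/(3*a))) + a = (-6 + a + 5/(3*a)) + a = -6 + 2*a + 5/(3*a))
(P(R(1)) + 2*(7 + 3))*(-107) = ((-6 + 2*(9*1) + 5/(3*((9*1)))) + 2*(7 + 3))*(-107) = ((-6 + 2*9 + (5/3)/9) + 2*10)*(-107) = ((-6 + 18 + (5/3)*(⅑)) + 20)*(-107) = ((-6 + 18 + 5/27) + 20)*(-107) = (329/27 + 20)*(-107) = (869/27)*(-107) = -92983/27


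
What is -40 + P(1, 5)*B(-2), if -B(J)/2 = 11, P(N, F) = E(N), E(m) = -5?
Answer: 70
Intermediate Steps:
P(N, F) = -5
B(J) = -22 (B(J) = -2*11 = -22)
-40 + P(1, 5)*B(-2) = -40 - 5*(-22) = -40 + 110 = 70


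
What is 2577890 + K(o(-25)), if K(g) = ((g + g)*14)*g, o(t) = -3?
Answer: 2578142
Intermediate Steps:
K(g) = 28*g² (K(g) = ((2*g)*14)*g = (28*g)*g = 28*g²)
2577890 + K(o(-25)) = 2577890 + 28*(-3)² = 2577890 + 28*9 = 2577890 + 252 = 2578142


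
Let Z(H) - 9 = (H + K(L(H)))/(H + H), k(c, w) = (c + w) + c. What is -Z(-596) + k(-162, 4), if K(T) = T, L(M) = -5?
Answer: -392769/1192 ≈ -329.50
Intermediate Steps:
k(c, w) = w + 2*c
Z(H) = 9 + (-5 + H)/(2*H) (Z(H) = 9 + (H - 5)/(H + H) = 9 + (-5 + H)/((2*H)) = 9 + (-5 + H)*(1/(2*H)) = 9 + (-5 + H)/(2*H))
-Z(-596) + k(-162, 4) = -(-5 + 19*(-596))/(2*(-596)) + (4 + 2*(-162)) = -(-1)*(-5 - 11324)/(2*596) + (4 - 324) = -(-1)*(-11329)/(2*596) - 320 = -1*11329/1192 - 320 = -11329/1192 - 320 = -392769/1192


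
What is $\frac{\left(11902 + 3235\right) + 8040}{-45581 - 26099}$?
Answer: $- \frac{3311}{10240} \approx -0.32334$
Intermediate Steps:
$\frac{\left(11902 + 3235\right) + 8040}{-45581 - 26099} = \frac{15137 + 8040}{-71680} = 23177 \left(- \frac{1}{71680}\right) = - \frac{3311}{10240}$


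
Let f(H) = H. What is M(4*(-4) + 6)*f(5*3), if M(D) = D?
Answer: -150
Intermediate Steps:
M(4*(-4) + 6)*f(5*3) = (4*(-4) + 6)*(5*3) = (-16 + 6)*15 = -10*15 = -150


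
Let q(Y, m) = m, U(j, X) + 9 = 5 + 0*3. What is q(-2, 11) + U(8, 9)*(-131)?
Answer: 535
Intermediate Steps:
U(j, X) = -4 (U(j, X) = -9 + (5 + 0*3) = -9 + (5 + 0) = -9 + 5 = -4)
q(-2, 11) + U(8, 9)*(-131) = 11 - 4*(-131) = 11 + 524 = 535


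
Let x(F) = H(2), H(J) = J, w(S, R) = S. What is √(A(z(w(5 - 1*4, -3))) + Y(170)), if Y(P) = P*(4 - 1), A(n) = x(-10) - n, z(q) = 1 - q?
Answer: 16*√2 ≈ 22.627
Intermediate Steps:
x(F) = 2
A(n) = 2 - n
Y(P) = 3*P (Y(P) = P*3 = 3*P)
√(A(z(w(5 - 1*4, -3))) + Y(170)) = √((2 - (1 - (5 - 1*4))) + 3*170) = √((2 - (1 - (5 - 4))) + 510) = √((2 - (1 - 1*1)) + 510) = √((2 - (1 - 1)) + 510) = √((2 - 1*0) + 510) = √((2 + 0) + 510) = √(2 + 510) = √512 = 16*√2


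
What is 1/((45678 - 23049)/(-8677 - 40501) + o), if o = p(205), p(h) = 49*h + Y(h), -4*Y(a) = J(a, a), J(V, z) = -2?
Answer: 24589/246997485 ≈ 9.9552e-5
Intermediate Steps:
Y(a) = 1/2 (Y(a) = -1/4*(-2) = 1/2)
p(h) = 1/2 + 49*h (p(h) = 49*h + 1/2 = 1/2 + 49*h)
o = 20091/2 (o = 1/2 + 49*205 = 1/2 + 10045 = 20091/2 ≈ 10046.)
1/((45678 - 23049)/(-8677 - 40501) + o) = 1/((45678 - 23049)/(-8677 - 40501) + 20091/2) = 1/(22629/(-49178) + 20091/2) = 1/(22629*(-1/49178) + 20091/2) = 1/(-22629/49178 + 20091/2) = 1/(246997485/24589) = 24589/246997485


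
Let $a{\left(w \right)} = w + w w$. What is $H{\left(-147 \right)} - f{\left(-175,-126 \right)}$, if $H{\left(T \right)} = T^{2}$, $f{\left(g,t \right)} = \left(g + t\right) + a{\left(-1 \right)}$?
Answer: $21910$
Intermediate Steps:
$a{\left(w \right)} = w + w^{2}$
$f{\left(g,t \right)} = g + t$ ($f{\left(g,t \right)} = \left(g + t\right) - \left(1 - 1\right) = \left(g + t\right) - 0 = \left(g + t\right) + 0 = g + t$)
$H{\left(-147 \right)} - f{\left(-175,-126 \right)} = \left(-147\right)^{2} - \left(-175 - 126\right) = 21609 - -301 = 21609 + 301 = 21910$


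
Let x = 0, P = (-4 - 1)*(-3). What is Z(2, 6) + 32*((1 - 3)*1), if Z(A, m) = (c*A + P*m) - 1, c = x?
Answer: 25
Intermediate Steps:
P = 15 (P = -5*(-3) = 15)
c = 0
Z(A, m) = -1 + 15*m (Z(A, m) = (0*A + 15*m) - 1 = (0 + 15*m) - 1 = 15*m - 1 = -1 + 15*m)
Z(2, 6) + 32*((1 - 3)*1) = (-1 + 15*6) + 32*((1 - 3)*1) = (-1 + 90) + 32*(-2*1) = 89 + 32*(-2) = 89 - 64 = 25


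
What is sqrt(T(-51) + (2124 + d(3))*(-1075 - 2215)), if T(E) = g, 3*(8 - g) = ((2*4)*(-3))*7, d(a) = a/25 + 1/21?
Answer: 2*I*sqrt(393100170)/15 ≈ 2643.6*I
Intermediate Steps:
d(a) = 1/21 + a/25 (d(a) = a*(1/25) + 1*(1/21) = a/25 + 1/21 = 1/21 + a/25)
g = 64 (g = 8 - (2*4)*(-3)*7/3 = 8 - 8*(-3)*7/3 = 8 - (-8)*7 = 8 - 1/3*(-168) = 8 + 56 = 64)
T(E) = 64
sqrt(T(-51) + (2124 + d(3))*(-1075 - 2215)) = sqrt(64 + (2124 + (1/21 + (1/25)*3))*(-1075 - 2215)) = sqrt(64 + (2124 + (1/21 + 3/25))*(-3290)) = sqrt(64 + (2124 + 88/525)*(-3290)) = sqrt(64 + (1115188/525)*(-3290)) = sqrt(64 - 104827672/15) = sqrt(-104826712/15) = 2*I*sqrt(393100170)/15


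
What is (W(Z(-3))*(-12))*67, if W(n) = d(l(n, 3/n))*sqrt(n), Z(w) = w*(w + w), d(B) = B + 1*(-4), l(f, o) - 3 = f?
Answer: -41004*sqrt(2) ≈ -57988.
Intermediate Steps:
l(f, o) = 3 + f
d(B) = -4 + B (d(B) = B - 4 = -4 + B)
Z(w) = 2*w**2 (Z(w) = w*(2*w) = 2*w**2)
W(n) = sqrt(n)*(-1 + n) (W(n) = (-4 + (3 + n))*sqrt(n) = (-1 + n)*sqrt(n) = sqrt(n)*(-1 + n))
(W(Z(-3))*(-12))*67 = ((sqrt(2*(-3)**2)*(-1 + 2*(-3)**2))*(-12))*67 = ((sqrt(2*9)*(-1 + 2*9))*(-12))*67 = ((sqrt(18)*(-1 + 18))*(-12))*67 = (((3*sqrt(2))*17)*(-12))*67 = ((51*sqrt(2))*(-12))*67 = -612*sqrt(2)*67 = -41004*sqrt(2)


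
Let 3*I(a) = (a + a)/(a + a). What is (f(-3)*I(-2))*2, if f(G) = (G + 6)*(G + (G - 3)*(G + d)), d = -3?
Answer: 66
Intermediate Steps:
f(G) = (6 + G)*(G + (-3 + G)²) (f(G) = (G + 6)*(G + (G - 3)*(G - 3)) = (6 + G)*(G + (-3 + G)*(-3 + G)) = (6 + G)*(G + (-3 + G)²))
I(a) = ⅓ (I(a) = ((a + a)/(a + a))/3 = ((2*a)/((2*a)))/3 = ((2*a)*(1/(2*a)))/3 = (⅓)*1 = ⅓)
(f(-3)*I(-2))*2 = ((54 + (-3)² + (-3)³ - 21*(-3))*(⅓))*2 = ((54 + 9 - 27 + 63)*(⅓))*2 = (99*(⅓))*2 = 33*2 = 66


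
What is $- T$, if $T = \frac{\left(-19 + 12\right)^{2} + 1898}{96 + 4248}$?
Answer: $- \frac{649}{1448} \approx -0.4482$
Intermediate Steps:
$T = \frac{649}{1448}$ ($T = \frac{\left(-7\right)^{2} + 1898}{4344} = \left(49 + 1898\right) \frac{1}{4344} = 1947 \cdot \frac{1}{4344} = \frac{649}{1448} \approx 0.4482$)
$- T = \left(-1\right) \frac{649}{1448} = - \frac{649}{1448}$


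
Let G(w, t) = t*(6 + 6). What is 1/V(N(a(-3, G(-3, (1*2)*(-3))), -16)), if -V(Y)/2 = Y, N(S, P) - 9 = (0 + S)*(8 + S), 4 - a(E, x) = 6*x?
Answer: -1/387186 ≈ -2.5827e-6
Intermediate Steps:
G(w, t) = 12*t (G(w, t) = t*12 = 12*t)
a(E, x) = 4 - 6*x
N(S, P) = 9 + S*(8 + S) (N(S, P) = 9 + (0 + S)*(8 + S) = 9 + S*(8 + S))
V(Y) = -2*Y
1/V(N(a(-3, G(-3, (1*2)*(-3))), -16)) = 1/(-2*(9 + (4 - 72*(1*2)*(-3))² + 8*(4 - 72*(1*2)*(-3)))) = 1/(-2*(9 + (4 - 72*2*(-3))² + 8*(4 - 72*2*(-3)))) = 1/(-2*(9 + (4 - 72*(-6))² + 8*(4 - 72*(-6)))) = 1/(-2*(9 + (4 - 6*(-72))² + 8*(4 - 6*(-72)))) = 1/(-2*(9 + (4 + 432)² + 8*(4 + 432))) = 1/(-2*(9 + 436² + 8*436)) = 1/(-2*(9 + 190096 + 3488)) = 1/(-2*193593) = 1/(-387186) = -1/387186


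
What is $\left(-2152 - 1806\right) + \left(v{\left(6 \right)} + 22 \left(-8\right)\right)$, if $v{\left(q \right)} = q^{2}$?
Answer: $-4098$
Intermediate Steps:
$\left(-2152 - 1806\right) + \left(v{\left(6 \right)} + 22 \left(-8\right)\right) = \left(-2152 - 1806\right) + \left(6^{2} + 22 \left(-8\right)\right) = -3958 + \left(36 - 176\right) = -3958 - 140 = -4098$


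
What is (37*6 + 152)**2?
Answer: 139876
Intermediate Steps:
(37*6 + 152)**2 = (222 + 152)**2 = 374**2 = 139876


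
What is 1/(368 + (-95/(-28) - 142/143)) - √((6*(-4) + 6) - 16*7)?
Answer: 4004/1483081 - I*√130 ≈ 0.0026998 - 11.402*I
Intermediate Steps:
1/(368 + (-95/(-28) - 142/143)) - √((6*(-4) + 6) - 16*7) = 1/(368 + (-95*(-1/28) - 142*1/143)) - √((-24 + 6) - 112) = 1/(368 + (95/28 - 142/143)) - √(-18 - 112) = 1/(368 + 9609/4004) - √(-130) = 1/(1483081/4004) - I*√130 = 4004/1483081 - I*√130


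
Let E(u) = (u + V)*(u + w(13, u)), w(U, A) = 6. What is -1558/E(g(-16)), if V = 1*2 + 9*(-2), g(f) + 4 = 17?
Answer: 82/3 ≈ 27.333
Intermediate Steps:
g(f) = 13 (g(f) = -4 + 17 = 13)
V = -16 (V = 2 - 18 = -16)
E(u) = (-16 + u)*(6 + u) (E(u) = (u - 16)*(u + 6) = (-16 + u)*(6 + u))
-1558/E(g(-16)) = -1558/(-96 + 13² - 10*13) = -1558/(-96 + 169 - 130) = -1558/(-57) = -1558*(-1/57) = 82/3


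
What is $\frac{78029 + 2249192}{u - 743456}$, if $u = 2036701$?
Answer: $\frac{2327221}{1293245} \approx 1.7995$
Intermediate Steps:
$\frac{78029 + 2249192}{u - 743456} = \frac{78029 + 2249192}{2036701 - 743456} = \frac{2327221}{1293245}$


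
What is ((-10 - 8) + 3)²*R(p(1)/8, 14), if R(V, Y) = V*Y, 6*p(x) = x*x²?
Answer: 525/8 ≈ 65.625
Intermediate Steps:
p(x) = x³/6 (p(x) = (x*x²)/6 = x³/6)
((-10 - 8) + 3)²*R(p(1)/8, 14) = ((-10 - 8) + 3)²*((((⅙)*1³)/8)*14) = (-18 + 3)²*((((⅙)*1)*(⅛))*14) = (-15)²*(((⅙)*(⅛))*14) = 225*((1/48)*14) = 225*(7/24) = 525/8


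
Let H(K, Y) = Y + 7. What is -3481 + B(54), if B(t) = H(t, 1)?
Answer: -3473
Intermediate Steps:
H(K, Y) = 7 + Y
B(t) = 8 (B(t) = 7 + 1 = 8)
-3481 + B(54) = -3481 + 8 = -3473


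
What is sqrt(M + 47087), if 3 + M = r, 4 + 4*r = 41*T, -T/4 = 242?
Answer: 3*sqrt(4129) ≈ 192.77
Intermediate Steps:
T = -968 (T = -4*242 = -968)
r = -9923 (r = -1 + (41*(-968))/4 = -1 + (1/4)*(-39688) = -1 - 9922 = -9923)
M = -9926 (M = -3 - 9923 = -9926)
sqrt(M + 47087) = sqrt(-9926 + 47087) = sqrt(37161) = 3*sqrt(4129)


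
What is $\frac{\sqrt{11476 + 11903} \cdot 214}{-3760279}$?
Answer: $- \frac{214 \sqrt{23379}}{3760279} \approx -0.0087018$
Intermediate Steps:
$\frac{\sqrt{11476 + 11903} \cdot 214}{-3760279} = \sqrt{23379} \cdot 214 \left(- \frac{1}{3760279}\right) = 214 \sqrt{23379} \left(- \frac{1}{3760279}\right) = - \frac{214 \sqrt{23379}}{3760279}$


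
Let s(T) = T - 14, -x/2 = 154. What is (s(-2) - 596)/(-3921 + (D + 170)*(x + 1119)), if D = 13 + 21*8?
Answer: -51/23395 ≈ -0.0021800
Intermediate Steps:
x = -308 (x = -2*154 = -308)
s(T) = -14 + T
D = 181 (D = 13 + 168 = 181)
(s(-2) - 596)/(-3921 + (D + 170)*(x + 1119)) = ((-14 - 2) - 596)/(-3921 + (181 + 170)*(-308 + 1119)) = (-16 - 596)/(-3921 + 351*811) = -612/(-3921 + 284661) = -612/280740 = -612*1/280740 = -51/23395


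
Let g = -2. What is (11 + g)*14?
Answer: 126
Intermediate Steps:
(11 + g)*14 = (11 - 2)*14 = 9*14 = 126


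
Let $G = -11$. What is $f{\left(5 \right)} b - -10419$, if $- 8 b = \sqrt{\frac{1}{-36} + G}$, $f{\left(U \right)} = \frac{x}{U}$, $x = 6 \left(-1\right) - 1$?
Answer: $10419 + \frac{7 i \sqrt{397}}{240} \approx 10419.0 + 0.58114 i$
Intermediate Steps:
$x = -7$ ($x = -6 - 1 = -7$)
$f{\left(U \right)} = - \frac{7}{U}$
$b = - \frac{i \sqrt{397}}{48}$ ($b = - \frac{\sqrt{\frac{1}{-36} - 11}}{8} = - \frac{\sqrt{- \frac{1}{36} - 11}}{8} = - \frac{\sqrt{- \frac{397}{36}}}{8} = - \frac{\frac{1}{6} i \sqrt{397}}{8} = - \frac{i \sqrt{397}}{48} \approx - 0.4151 i$)
$f{\left(5 \right)} b - -10419 = - \frac{7}{5} \left(- \frac{i \sqrt{397}}{48}\right) - -10419 = \left(-7\right) \frac{1}{5} \left(- \frac{i \sqrt{397}}{48}\right) + 10419 = - \frac{7 \left(- \frac{i \sqrt{397}}{48}\right)}{5} + 10419 = \frac{7 i \sqrt{397}}{240} + 10419 = 10419 + \frac{7 i \sqrt{397}}{240}$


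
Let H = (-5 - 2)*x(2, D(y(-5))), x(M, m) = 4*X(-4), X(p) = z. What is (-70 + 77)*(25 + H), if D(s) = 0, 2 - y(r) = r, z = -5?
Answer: 1155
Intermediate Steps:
y(r) = 2 - r
X(p) = -5
x(M, m) = -20 (x(M, m) = 4*(-5) = -20)
H = 140 (H = (-5 - 2)*(-20) = -7*(-20) = 140)
(-70 + 77)*(25 + H) = (-70 + 77)*(25 + 140) = 7*165 = 1155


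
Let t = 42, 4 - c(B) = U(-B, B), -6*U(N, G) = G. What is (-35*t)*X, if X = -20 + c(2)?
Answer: 23030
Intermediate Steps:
U(N, G) = -G/6
c(B) = 4 + B/6 (c(B) = 4 - (-1)*B/6 = 4 + B/6)
X = -47/3 (X = -20 + (4 + (⅙)*2) = -20 + (4 + ⅓) = -20 + 13/3 = -47/3 ≈ -15.667)
(-35*t)*X = -35*42*(-47/3) = -1470*(-47/3) = 23030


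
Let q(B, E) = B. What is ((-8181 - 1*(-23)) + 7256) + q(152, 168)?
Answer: -750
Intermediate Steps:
((-8181 - 1*(-23)) + 7256) + q(152, 168) = ((-8181 - 1*(-23)) + 7256) + 152 = ((-8181 + 23) + 7256) + 152 = (-8158 + 7256) + 152 = -902 + 152 = -750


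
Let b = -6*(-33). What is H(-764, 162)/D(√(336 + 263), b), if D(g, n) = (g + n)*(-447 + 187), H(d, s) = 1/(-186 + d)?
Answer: 99/4767717500 - √599/9535435000 ≈ 1.8198e-8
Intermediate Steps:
b = 198
D(g, n) = -260*g - 260*n (D(g, n) = (g + n)*(-260) = -260*g - 260*n)
H(-764, 162)/D(√(336 + 263), b) = 1/((-186 - 764)*(-260*√(336 + 263) - 260*198)) = 1/((-950)*(-260*√599 - 51480)) = -1/(950*(-51480 - 260*√599))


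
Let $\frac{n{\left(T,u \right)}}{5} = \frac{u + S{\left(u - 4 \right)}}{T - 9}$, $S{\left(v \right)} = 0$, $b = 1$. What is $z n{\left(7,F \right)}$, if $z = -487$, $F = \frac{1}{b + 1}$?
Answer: $\frac{2435}{4} \approx 608.75$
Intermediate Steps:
$F = \frac{1}{2}$ ($F = \frac{1}{1 + 1} = \frac{1}{2} \approx 0.5$)
$n{\left(T,u \right)} = \frac{5 u}{-9 + T}$ ($n{\left(T,u \right)} = 5 \frac{u + 0}{T - 9} = 5 \frac{u}{-9 + T} = \frac{5 u}{-9 + T}$)
$z n{\left(7,F \right)} = - 487 \cdot 5 \cdot \frac{1}{2} \frac{1}{-9 + 7} = - 487 \cdot 5 \cdot \frac{1}{2} \frac{1}{-2} = - 487 \cdot 5 \cdot \frac{1}{2} \left(- \frac{1}{2}\right) = \left(-487\right) \left(- \frac{5}{4}\right) = \frac{2435}{4}$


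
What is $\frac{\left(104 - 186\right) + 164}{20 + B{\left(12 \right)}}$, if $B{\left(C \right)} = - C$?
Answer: $\frac{41}{4} \approx 10.25$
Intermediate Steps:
$\frac{\left(104 - 186\right) + 164}{20 + B{\left(12 \right)}} = \frac{\left(104 - 186\right) + 164}{20 - 12} = \frac{-82 + 164}{8} = 82 \cdot \frac{1}{8} = \frac{41}{4}$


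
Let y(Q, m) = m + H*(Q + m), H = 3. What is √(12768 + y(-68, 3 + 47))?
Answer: 2*√3191 ≈ 112.98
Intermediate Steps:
y(Q, m) = 3*Q + 4*m (y(Q, m) = m + 3*(Q + m) = m + (3*Q + 3*m) = 3*Q + 4*m)
√(12768 + y(-68, 3 + 47)) = √(12768 + (3*(-68) + 4*(3 + 47))) = √(12768 + (-204 + 4*50)) = √(12768 + (-204 + 200)) = √(12768 - 4) = √12764 = 2*√3191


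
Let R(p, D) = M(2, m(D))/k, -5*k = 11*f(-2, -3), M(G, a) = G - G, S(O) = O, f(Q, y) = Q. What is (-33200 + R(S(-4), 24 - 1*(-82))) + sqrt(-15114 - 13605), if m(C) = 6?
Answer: -33200 + 3*I*sqrt(3191) ≈ -33200.0 + 169.47*I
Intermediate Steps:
M(G, a) = 0
k = 22/5 (k = -11*(-2)/5 = -1/5*(-22) = 22/5 ≈ 4.4000)
R(p, D) = 0 (R(p, D) = 0/(22/5) = 0*(5/22) = 0)
(-33200 + R(S(-4), 24 - 1*(-82))) + sqrt(-15114 - 13605) = (-33200 + 0) + sqrt(-15114 - 13605) = -33200 + sqrt(-28719) = -33200 + 3*I*sqrt(3191)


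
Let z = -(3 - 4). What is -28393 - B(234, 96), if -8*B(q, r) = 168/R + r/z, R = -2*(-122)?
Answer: -6924943/244 ≈ -28381.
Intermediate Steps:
z = 1 (z = -1*(-1) = 1)
R = 244
B(q, r) = -21/244 - r/8 (B(q, r) = -(168/244 + r/1)/8 = -(168*(1/244) + r*1)/8 = -(42/61 + r)/8 = -21/244 - r/8)
-28393 - B(234, 96) = -28393 - (-21/244 - 1/8*96) = -28393 - (-21/244 - 12) = -28393 - 1*(-2949/244) = -28393 + 2949/244 = -6924943/244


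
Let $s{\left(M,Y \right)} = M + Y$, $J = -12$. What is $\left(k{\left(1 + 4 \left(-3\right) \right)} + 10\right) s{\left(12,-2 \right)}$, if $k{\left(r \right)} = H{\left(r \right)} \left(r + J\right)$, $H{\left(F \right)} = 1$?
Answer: $-130$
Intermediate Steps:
$k{\left(r \right)} = -12 + r$ ($k{\left(r \right)} = 1 \left(r - 12\right) = 1 \left(-12 + r\right) = -12 + r$)
$\left(k{\left(1 + 4 \left(-3\right) \right)} + 10\right) s{\left(12,-2 \right)} = \left(\left(-12 + \left(1 + 4 \left(-3\right)\right)\right) + 10\right) \left(12 - 2\right) = \left(\left(-12 + \left(1 - 12\right)\right) + 10\right) 10 = \left(\left(-12 - 11\right) + 10\right) 10 = \left(-23 + 10\right) 10 = \left(-13\right) 10 = -130$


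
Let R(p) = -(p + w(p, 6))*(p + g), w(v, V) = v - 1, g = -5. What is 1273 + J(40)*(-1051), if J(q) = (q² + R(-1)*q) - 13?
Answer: -909944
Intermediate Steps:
w(v, V) = -1 + v
R(p) = -(-1 + 2*p)*(-5 + p) (R(p) = -(p + (-1 + p))*(p - 5) = -(-1 + 2*p)*(-5 + p))
J(q) = -13 + q² - 18*q (J(q) = (q² + (-5 - 2*(-1)² + 11*(-1))*q) - 13 = (q² + (-5 - 2*1 - 11)*q) - 13 = (q² + (-5 - 2 - 11)*q) - 13 = (q² - 18*q) - 13 = -13 + q² - 18*q)
1273 + J(40)*(-1051) = 1273 + (-13 + 40² - 18*40)*(-1051) = 1273 + (-13 + 1600 - 720)*(-1051) = 1273 + 867*(-1051) = 1273 - 911217 = -909944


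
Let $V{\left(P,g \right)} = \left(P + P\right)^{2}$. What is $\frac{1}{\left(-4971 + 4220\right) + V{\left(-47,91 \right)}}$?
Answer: $\frac{1}{8085} \approx 0.00012369$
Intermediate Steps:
$V{\left(P,g \right)} = 4 P^{2}$ ($V{\left(P,g \right)} = \left(2 P\right)^{2} = 4 P^{2}$)
$\frac{1}{\left(-4971 + 4220\right) + V{\left(-47,91 \right)}} = \frac{1}{\left(-4971 + 4220\right) + 4 \left(-47\right)^{2}} = \frac{1}{-751 + 4 \cdot 2209} = \frac{1}{-751 + 8836} = \frac{1}{8085}$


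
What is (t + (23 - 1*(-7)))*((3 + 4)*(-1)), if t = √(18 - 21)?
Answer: -210 - 7*I*√3 ≈ -210.0 - 12.124*I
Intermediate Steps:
t = I*√3 (t = √(-3) = I*√3 ≈ 1.732*I)
(t + (23 - 1*(-7)))*((3 + 4)*(-1)) = (I*√3 + (23 - 1*(-7)))*((3 + 4)*(-1)) = (I*√3 + (23 + 7))*(7*(-1)) = (I*√3 + 30)*(-7) = (30 + I*√3)*(-7) = -210 - 7*I*√3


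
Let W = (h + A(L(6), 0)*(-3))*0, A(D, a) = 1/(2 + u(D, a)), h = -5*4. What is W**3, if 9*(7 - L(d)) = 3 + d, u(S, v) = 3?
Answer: 0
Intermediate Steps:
h = -20
L(d) = 20/3 - d/9 (L(d) = 7 - (3 + d)/9 = 7 + (-1/3 - d/9) = 20/3 - d/9)
A(D, a) = 1/5 (A(D, a) = 1/(2 + 3) = 1/5)
W = 0 (W = (-20 + (1/5)*(-3))*0 = (-20 - 3/5)*0 = -103/5*0 = 0)
W**3 = 0**3 = 0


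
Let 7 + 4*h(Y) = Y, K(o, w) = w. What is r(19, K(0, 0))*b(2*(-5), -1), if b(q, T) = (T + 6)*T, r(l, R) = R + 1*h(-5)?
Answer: 15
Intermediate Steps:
h(Y) = -7/4 + Y/4
r(l, R) = -3 + R (r(l, R) = R + 1*(-7/4 + (¼)*(-5)) = R + 1*(-7/4 - 5/4) = R + 1*(-3) = R - 3 = -3 + R)
b(q, T) = T*(6 + T) (b(q, T) = (6 + T)*T = T*(6 + T))
r(19, K(0, 0))*b(2*(-5), -1) = (-3 + 0)*(-(6 - 1)) = -(-3)*5 = -3*(-5) = 15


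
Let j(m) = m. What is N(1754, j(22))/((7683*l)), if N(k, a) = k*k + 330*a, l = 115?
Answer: 3083776/883545 ≈ 3.4902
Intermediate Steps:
N(k, a) = k² + 330*a
N(1754, j(22))/((7683*l)) = (1754² + 330*22)/((7683*115)) = (3076516 + 7260)/883545 = 3083776*(1/883545) = 3083776/883545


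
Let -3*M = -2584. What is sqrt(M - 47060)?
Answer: 2*I*sqrt(103947)/3 ≈ 214.94*I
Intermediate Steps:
M = 2584/3 (M = -1/3*(-2584) = 2584/3 ≈ 861.33)
sqrt(M - 47060) = sqrt(2584/3 - 47060) = sqrt(-138596/3) = 2*I*sqrt(103947)/3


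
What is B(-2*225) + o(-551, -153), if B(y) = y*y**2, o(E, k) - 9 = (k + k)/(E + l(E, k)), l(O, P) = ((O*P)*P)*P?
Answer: -89915232750982461/986724188 ≈ -9.1125e+7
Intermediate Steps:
l(O, P) = O*P**3 (l(O, P) = (O*P**2)*P = O*P**3)
o(E, k) = 9 + 2*k/(E + E*k**3) (o(E, k) = 9 + (k + k)/(E + E*k**3) = 9 + (2*k)/(E + E*k**3) = 9 + 2*k/(E + E*k**3))
B(y) = y**3
B(-2*225) + o(-551, -153) = (-2*225)**3 + (2*(-153) + 9*(-551) + 9*(-551)*(-153)**3)/((-551)*(1 + (-153)**3)) = (-450)**3 - (-306 - 4959 + 9*(-551)*(-3581577))/(551*(1 - 3581577)) = -91125000 - 1/551*(-306 - 4959 + 17761040343)/(-3581576) = -91125000 - 1/551*(-1/3581576)*17761035078 = -91125000 + 8880517539/986724188 = -89915232750982461/986724188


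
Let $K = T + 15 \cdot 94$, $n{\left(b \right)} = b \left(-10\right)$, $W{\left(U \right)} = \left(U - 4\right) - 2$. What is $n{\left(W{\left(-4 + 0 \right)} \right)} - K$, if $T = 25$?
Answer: $-1335$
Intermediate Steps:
$W{\left(U \right)} = -6 + U$ ($W{\left(U \right)} = \left(-4 + U\right) - 2 = -6 + U$)
$n{\left(b \right)} = - 10 b$
$K = 1435$ ($K = 25 + 15 \cdot 94 = 25 + 1410 = 1435$)
$n{\left(W{\left(-4 + 0 \right)} \right)} - K = - 10 \left(-6 + \left(-4 + 0\right)\right) - 1435 = - 10 \left(-6 - 4\right) - 1435 = \left(-10\right) \left(-10\right) - 1435 = 100 - 1435 = -1335$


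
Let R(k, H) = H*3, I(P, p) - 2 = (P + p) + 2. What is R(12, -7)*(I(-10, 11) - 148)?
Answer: 3003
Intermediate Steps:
I(P, p) = 4 + P + p (I(P, p) = 2 + ((P + p) + 2) = 2 + (2 + P + p) = 4 + P + p)
R(k, H) = 3*H
R(12, -7)*(I(-10, 11) - 148) = (3*(-7))*((4 - 10 + 11) - 148) = -21*(5 - 148) = -21*(-143) = 3003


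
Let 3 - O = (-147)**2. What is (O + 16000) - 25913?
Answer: -31519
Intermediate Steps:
O = -21606 (O = 3 - 1*(-147)**2 = 3 - 1*21609 = 3 - 21609 = -21606)
(O + 16000) - 25913 = (-21606 + 16000) - 25913 = -5606 - 25913 = -31519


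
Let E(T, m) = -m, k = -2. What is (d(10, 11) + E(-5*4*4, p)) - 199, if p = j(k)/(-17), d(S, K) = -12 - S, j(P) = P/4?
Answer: -7515/34 ≈ -221.03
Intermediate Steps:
j(P) = P/4 (j(P) = P*(¼) = P/4)
p = 1/34 (p = ((¼)*(-2))/(-17) = -½*(-1/17) = 1/34 ≈ 0.029412)
(d(10, 11) + E(-5*4*4, p)) - 199 = ((-12 - 1*10) - 1*1/34) - 199 = ((-12 - 10) - 1/34) - 199 = (-22 - 1/34) - 199 = -749/34 - 199 = -7515/34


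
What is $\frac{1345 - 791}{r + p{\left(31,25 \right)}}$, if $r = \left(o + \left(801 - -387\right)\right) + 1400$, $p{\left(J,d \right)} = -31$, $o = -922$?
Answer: $\frac{554}{1635} \approx 0.33884$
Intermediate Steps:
$r = 1666$ ($r = \left(-922 + \left(801 - -387\right)\right) + 1400 = \left(-922 + \left(801 + 387\right)\right) + 1400 = \left(-922 + 1188\right) + 1400 = 266 + 1400 = 1666$)
$\frac{1345 - 791}{r + p{\left(31,25 \right)}} = \frac{1345 - 791}{1666 - 31} = \frac{554}{1635}$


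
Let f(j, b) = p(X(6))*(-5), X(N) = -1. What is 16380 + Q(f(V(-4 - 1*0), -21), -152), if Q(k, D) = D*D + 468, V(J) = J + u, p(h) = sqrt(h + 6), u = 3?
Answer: 39952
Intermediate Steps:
p(h) = sqrt(6 + h)
V(J) = 3 + J (V(J) = J + 3 = 3 + J)
f(j, b) = -5*sqrt(5) (f(j, b) = sqrt(6 - 1)*(-5) = sqrt(5)*(-5) = -5*sqrt(5))
Q(k, D) = 468 + D**2 (Q(k, D) = D**2 + 468 = 468 + D**2)
16380 + Q(f(V(-4 - 1*0), -21), -152) = 16380 + (468 + (-152)**2) = 16380 + (468 + 23104) = 16380 + 23572 = 39952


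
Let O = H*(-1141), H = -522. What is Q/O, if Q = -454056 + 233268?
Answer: -12266/33089 ≈ -0.37070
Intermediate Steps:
O = 595602 (O = -522*(-1141) = 595602)
Q = -220788
Q/O = -220788/595602 = -220788*1/595602 = -12266/33089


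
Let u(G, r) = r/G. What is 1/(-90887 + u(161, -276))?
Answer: -7/636221 ≈ -1.1002e-5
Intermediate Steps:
1/(-90887 + u(161, -276)) = 1/(-90887 - 276/161) = 1/(-90887 - 276*1/161) = 1/(-90887 - 12/7) = 1/(-636221/7) = -7/636221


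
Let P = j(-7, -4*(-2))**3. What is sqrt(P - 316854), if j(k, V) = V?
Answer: 23*I*sqrt(598) ≈ 562.44*I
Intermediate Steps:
P = 512 (P = (-4*(-2))**3 = 8**3 = 512)
sqrt(P - 316854) = sqrt(512 - 316854) = sqrt(-316342) = 23*I*sqrt(598)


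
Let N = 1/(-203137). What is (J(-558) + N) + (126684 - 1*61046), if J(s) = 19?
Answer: 13337366008/203137 ≈ 65657.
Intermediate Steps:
N = -1/203137 ≈ -4.9228e-6
(J(-558) + N) + (126684 - 1*61046) = (19 - 1/203137) + (126684 - 1*61046) = 3859602/203137 + (126684 - 61046) = 3859602/203137 + 65638 = 13337366008/203137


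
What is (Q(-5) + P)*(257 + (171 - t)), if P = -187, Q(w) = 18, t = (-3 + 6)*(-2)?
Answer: -73346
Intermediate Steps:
t = -6 (t = 3*(-2) = -6)
(Q(-5) + P)*(257 + (171 - t)) = (18 - 187)*(257 + (171 - 1*(-6))) = -169*(257 + (171 + 6)) = -169*(257 + 177) = -169*434 = -73346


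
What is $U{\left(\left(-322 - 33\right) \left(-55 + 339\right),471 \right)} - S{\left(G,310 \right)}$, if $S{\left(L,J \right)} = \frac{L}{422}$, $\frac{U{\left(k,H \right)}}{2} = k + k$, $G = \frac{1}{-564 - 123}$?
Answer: $- \frac{116916517919}{289914} \approx -4.0328 \cdot 10^{5}$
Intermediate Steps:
$G = - \frac{1}{687}$ ($G = \frac{1}{-687} = - \frac{1}{687} \approx -0.0014556$)
$U{\left(k,H \right)} = 4 k$ ($U{\left(k,H \right)} = 2 \left(k + k\right) = 2 \cdot 2 k = 4 k$)
$S{\left(L,J \right)} = \frac{L}{422}$ ($S{\left(L,J \right)} = L \frac{1}{422} = \frac{L}{422}$)
$U{\left(\left(-322 - 33\right) \left(-55 + 339\right),471 \right)} - S{\left(G,310 \right)} = 4 \left(-322 - 33\right) \left(-55 + 339\right) - \frac{1}{422} \left(- \frac{1}{687}\right) = 4 \left(\left(-355\right) 284\right) - - \frac{1}{289914} = 4 \left(-100820\right) + \frac{1}{289914} = -403280 + \frac{1}{289914} = - \frac{116916517919}{289914}$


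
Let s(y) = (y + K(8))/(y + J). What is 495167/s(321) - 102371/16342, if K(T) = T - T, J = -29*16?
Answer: -1157191594393/5245782 ≈ -2.2059e+5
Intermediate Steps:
J = -464
K(T) = 0
s(y) = y/(-464 + y) (s(y) = (y + 0)/(y - 464) = y/(-464 + y))
495167/s(321) - 102371/16342 = 495167/((321/(-464 + 321))) - 102371/16342 = 495167/((321/(-143))) - 102371*1/16342 = 495167/((321*(-1/143))) - 102371/16342 = 495167/(-321/143) - 102371/16342 = 495167*(-143/321) - 102371/16342 = -70808881/321 - 102371/16342 = -1157191594393/5245782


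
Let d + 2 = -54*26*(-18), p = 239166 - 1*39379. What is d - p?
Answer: -174517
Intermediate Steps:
p = 199787 (p = 239166 - 39379 = 199787)
d = 25270 (d = -2 - 54*26*(-18) = -2 - 1404*(-18) = -2 + 25272 = 25270)
d - p = 25270 - 1*199787 = 25270 - 199787 = -174517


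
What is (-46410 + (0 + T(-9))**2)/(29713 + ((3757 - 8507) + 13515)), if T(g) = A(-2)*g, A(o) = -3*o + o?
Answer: -7519/6413 ≈ -1.1725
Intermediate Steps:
A(o) = -2*o
T(g) = 4*g (T(g) = (-2*(-2))*g = 4*g)
(-46410 + (0 + T(-9))**2)/(29713 + ((3757 - 8507) + 13515)) = (-46410 + (0 + 4*(-9))**2)/(29713 + ((3757 - 8507) + 13515)) = (-46410 + (0 - 36)**2)/(29713 + (-4750 + 13515)) = (-46410 + (-36)**2)/(29713 + 8765) = (-46410 + 1296)/38478 = -45114*1/38478 = -7519/6413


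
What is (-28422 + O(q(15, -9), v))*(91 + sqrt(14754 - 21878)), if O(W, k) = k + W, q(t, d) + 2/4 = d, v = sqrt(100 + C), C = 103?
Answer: -(91 + 2*I*sqrt(1781))*(56863 - 2*sqrt(203))/2 ≈ -2.586e+6 - 2.3985e+6*I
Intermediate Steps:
v = sqrt(203) (v = sqrt(100 + 103) = sqrt(203) ≈ 14.248)
q(t, d) = -1/2 + d
O(W, k) = W + k
(-28422 + O(q(15, -9), v))*(91 + sqrt(14754 - 21878)) = (-28422 + ((-1/2 - 9) + sqrt(203)))*(91 + sqrt(14754 - 21878)) = (-28422 + (-19/2 + sqrt(203)))*(91 + sqrt(-7124)) = (-56863/2 + sqrt(203))*(91 + 2*I*sqrt(1781)) = (91 + 2*I*sqrt(1781))*(-56863/2 + sqrt(203))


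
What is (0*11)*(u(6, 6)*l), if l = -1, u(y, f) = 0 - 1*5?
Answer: 0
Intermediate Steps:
u(y, f) = -5 (u(y, f) = 0 - 5 = -5)
(0*11)*(u(6, 6)*l) = (0*11)*(-5*(-1)) = 0*5 = 0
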